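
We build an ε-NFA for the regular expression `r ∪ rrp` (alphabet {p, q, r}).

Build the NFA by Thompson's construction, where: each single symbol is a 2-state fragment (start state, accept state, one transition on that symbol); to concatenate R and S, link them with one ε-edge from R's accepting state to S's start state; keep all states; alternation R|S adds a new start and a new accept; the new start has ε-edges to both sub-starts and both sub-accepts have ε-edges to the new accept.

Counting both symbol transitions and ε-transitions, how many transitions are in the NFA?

Bottom-up over the parse tree:
Each of the 4 symbol leaves contributes 1 transition (1 symbol, 0 ε).
  rrp = 5 transitions (3 symbol, 2 ε)
  r ∪ rrp = 10 transitions (4 symbol, 6 ε)

10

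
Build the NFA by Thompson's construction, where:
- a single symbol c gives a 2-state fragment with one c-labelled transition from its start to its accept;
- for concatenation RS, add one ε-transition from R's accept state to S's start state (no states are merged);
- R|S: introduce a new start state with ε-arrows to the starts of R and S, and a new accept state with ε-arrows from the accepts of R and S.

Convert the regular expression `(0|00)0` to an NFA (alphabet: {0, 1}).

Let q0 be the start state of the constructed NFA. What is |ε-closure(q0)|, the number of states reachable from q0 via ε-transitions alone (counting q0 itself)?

Work bottom-up. For each fragment F, track |ε-closure(F.start)| and whether F's accept lies in that closure (i.e. whether F accepts ε). A single-symbol fragment has closure size 1 and does not accept ε.
  00 : same as the first factor's closure: |ε-closure| = 1
  0|00 : new start ε-reaches every alternative's start; none of them accept ε, so the new accept is not reached: |ε-closure| = 1 + 1 + 1 = 3
  (0|00)0 : |ε-closure| equals the left operand's closure size = 3 (its accept is not ε-reachable, so the closure stops there)

3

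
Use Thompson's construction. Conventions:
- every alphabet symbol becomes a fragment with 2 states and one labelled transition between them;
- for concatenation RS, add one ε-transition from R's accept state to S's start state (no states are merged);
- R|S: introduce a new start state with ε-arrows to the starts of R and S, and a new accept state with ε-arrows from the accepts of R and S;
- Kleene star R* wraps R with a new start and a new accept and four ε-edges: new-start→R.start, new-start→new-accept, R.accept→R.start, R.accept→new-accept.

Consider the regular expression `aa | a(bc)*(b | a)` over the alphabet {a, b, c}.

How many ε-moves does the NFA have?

Building bottom-up:
Each of the 7 symbol leaves contributes 0 ε-transitions.
  aa : 1 ε-transition
  bc : 1 ε-transition
  (bc)* : 5 ε-transitions
  b | a : 4 ε-transitions
  a(bc)*(b | a) : 11 ε-transitions
  aa | a(bc)*(b | a) : 16 ε-transitions

16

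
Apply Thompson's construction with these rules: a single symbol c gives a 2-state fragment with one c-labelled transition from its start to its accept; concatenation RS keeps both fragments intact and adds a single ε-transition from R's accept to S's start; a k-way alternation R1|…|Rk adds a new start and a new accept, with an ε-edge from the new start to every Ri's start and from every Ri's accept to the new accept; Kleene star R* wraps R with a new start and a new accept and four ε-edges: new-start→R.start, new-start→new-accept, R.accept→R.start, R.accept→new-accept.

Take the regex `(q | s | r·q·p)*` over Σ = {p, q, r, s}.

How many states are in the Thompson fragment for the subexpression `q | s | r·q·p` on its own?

12

Fragment for `q | s | r·q·p`:
Each of the 5 symbol leaves contributes a 2-state fragment.
  r·q·p — 6 states
  q | s | r·q·p — 12 states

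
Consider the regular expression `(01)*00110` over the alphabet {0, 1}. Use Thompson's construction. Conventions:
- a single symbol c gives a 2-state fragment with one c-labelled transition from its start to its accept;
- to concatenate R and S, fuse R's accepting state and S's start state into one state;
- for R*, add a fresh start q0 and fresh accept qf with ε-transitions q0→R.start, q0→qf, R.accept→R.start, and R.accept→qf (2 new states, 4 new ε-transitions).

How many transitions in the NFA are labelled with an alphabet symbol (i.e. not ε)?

Recursing over subexpressions:
Each of the 7 symbol leaves contributes exactly 1 symbol transition.
  01 : 2 symbol transitions
  (01)* : 2 symbol transitions
  (01)*00110 : 7 symbol transitions

7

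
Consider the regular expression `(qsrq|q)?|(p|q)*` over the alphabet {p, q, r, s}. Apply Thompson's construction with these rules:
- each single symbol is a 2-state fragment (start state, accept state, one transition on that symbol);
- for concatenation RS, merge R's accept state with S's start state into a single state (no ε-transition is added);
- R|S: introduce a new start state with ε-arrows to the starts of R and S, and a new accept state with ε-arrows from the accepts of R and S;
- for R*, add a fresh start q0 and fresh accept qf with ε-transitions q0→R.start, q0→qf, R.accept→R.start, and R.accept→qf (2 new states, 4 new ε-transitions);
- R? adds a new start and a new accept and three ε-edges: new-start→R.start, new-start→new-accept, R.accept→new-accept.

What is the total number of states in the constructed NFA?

21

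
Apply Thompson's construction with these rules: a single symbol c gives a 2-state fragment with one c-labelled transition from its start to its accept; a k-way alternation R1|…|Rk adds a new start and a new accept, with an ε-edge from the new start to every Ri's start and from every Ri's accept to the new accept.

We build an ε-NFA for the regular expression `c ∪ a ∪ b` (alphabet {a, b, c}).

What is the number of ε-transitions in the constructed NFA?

6

Recursing over subexpressions:
Each of the 3 symbol leaves contributes 0 ε-transitions.
  c ∪ a ∪ b : 6 ε-transitions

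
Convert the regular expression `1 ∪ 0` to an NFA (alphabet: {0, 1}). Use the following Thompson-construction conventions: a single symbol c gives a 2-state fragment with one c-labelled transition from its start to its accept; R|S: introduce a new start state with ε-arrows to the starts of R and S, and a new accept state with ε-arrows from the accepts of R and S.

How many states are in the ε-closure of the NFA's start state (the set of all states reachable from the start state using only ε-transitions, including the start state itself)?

Let C(F) = |ε-closure(F.start)| within fragment F, and note whether F accepts ε. Symbol fragments have C = 1 and do not accept ε. Then:
  1 ∪ 0 → new start ε-reaches every alternative's start; none of them accept ε, so the new accept is not reached: |closure| = 1 + 1 + 1 = 3

3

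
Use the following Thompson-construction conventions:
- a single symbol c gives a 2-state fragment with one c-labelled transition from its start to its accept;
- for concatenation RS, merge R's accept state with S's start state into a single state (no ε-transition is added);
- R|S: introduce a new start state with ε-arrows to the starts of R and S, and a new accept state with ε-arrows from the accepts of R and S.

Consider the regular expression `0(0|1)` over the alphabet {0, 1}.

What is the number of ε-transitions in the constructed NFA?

Building bottom-up:
Each of the 3 symbol leaves contributes 0 ε-transitions.
  0|1 : 4 ε-transitions
  0(0|1) : 4 ε-transitions

4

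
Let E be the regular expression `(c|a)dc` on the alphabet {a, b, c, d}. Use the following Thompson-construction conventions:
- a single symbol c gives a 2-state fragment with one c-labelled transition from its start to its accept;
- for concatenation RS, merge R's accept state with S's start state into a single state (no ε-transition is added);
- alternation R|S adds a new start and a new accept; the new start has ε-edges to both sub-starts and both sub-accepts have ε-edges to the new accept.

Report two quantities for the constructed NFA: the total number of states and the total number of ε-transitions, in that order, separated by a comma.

8, 4

Recursing over subexpressions:
Each of the 4 symbol leaves contributes 2 states and 0 ε-transitions.
  c|a — 6 states, 4 ε-transitions
  (c|a)dc — 8 states, 4 ε-transitions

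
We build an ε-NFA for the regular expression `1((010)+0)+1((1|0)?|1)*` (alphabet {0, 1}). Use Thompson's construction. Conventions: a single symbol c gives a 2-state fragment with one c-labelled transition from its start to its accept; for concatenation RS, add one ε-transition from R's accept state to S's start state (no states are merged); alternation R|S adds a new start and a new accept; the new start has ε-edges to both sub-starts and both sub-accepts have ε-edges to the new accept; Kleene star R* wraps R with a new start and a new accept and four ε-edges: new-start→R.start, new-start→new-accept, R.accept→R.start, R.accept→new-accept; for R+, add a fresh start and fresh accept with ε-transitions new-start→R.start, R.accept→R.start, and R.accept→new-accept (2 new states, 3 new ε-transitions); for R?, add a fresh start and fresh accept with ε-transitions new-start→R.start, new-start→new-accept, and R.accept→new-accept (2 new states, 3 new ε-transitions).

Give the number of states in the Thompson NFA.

30

By structural recursion:
Each of the 9 symbol leaves contributes a 2-state fragment.
  010 : 6 states
  (010)+ : 8 states
  (010)+0 : 10 states
  ((010)+0)+ : 12 states
  1|0 : 6 states
  (1|0)? : 8 states
  (1|0)?|1 : 12 states
  ((1|0)?|1)* : 14 states
  1((010)+0)+1((1|0)?|1)* : 30 states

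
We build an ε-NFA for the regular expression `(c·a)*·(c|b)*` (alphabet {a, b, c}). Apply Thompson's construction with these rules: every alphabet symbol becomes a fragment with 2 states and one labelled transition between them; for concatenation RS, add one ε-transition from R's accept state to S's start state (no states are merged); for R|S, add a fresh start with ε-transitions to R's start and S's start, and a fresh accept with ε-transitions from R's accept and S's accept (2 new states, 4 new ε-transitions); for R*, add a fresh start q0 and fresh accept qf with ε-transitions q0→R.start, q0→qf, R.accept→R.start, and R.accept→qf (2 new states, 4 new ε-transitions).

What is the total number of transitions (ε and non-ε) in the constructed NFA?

Recursing over subexpressions:
Each of the 4 symbol leaves contributes 1 transition (1 symbol, 0 ε).
  c·a = 3 transitions (2 symbol, 1 ε)
  (c·a)* = 7 transitions (2 symbol, 5 ε)
  c|b = 6 transitions (2 symbol, 4 ε)
  (c|b)* = 10 transitions (2 symbol, 8 ε)
  (c·a)*·(c|b)* = 18 transitions (4 symbol, 14 ε)

18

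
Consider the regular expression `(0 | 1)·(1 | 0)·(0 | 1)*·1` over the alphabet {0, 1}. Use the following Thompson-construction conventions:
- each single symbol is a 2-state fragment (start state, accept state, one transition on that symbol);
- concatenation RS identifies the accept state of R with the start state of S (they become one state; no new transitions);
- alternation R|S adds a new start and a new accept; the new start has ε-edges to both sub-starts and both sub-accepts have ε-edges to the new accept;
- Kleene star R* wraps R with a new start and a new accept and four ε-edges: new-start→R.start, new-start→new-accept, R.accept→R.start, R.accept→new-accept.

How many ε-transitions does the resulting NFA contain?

16

By structural recursion:
Each of the 7 symbol leaves contributes 0 ε-transitions.
  0 | 1 : 4 ε-transitions
  1 | 0 : 4 ε-transitions
  0 | 1 : 4 ε-transitions
  (0 | 1)* : 8 ε-transitions
  (0 | 1)·(1 | 0)·(0 | 1)*·1 : 16 ε-transitions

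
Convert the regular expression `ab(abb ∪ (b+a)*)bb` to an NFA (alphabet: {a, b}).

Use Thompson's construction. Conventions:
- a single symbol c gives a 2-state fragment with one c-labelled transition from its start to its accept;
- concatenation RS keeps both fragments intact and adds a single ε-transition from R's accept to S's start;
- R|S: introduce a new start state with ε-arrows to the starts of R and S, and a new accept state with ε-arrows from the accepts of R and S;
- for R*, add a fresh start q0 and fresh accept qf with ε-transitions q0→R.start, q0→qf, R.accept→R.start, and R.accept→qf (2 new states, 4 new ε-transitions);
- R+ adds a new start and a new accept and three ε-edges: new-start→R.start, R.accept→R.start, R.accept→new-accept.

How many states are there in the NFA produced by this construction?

24

By structural recursion:
Each of the 9 symbol leaves contributes a 2-state fragment.
  abb : 6 states
  b+ : 4 states
  b+a : 6 states
  (b+a)* : 8 states
  abb ∪ (b+a)* : 16 states
  ab(abb ∪ (b+a)*)bb : 24 states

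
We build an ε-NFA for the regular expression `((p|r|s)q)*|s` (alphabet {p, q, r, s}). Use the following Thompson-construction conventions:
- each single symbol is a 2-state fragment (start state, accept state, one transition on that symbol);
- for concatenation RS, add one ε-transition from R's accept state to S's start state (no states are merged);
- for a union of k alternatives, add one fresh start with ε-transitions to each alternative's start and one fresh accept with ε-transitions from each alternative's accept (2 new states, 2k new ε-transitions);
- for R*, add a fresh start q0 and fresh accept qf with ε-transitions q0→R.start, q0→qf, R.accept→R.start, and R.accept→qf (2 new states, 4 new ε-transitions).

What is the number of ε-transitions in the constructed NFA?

Bottom-up over the parse tree:
Each of the 5 symbol leaves contributes 0 ε-transitions.
  p|r|s = 6 ε-transitions
  (p|r|s)q = 7 ε-transitions
  ((p|r|s)q)* = 11 ε-transitions
  ((p|r|s)q)*|s = 15 ε-transitions

15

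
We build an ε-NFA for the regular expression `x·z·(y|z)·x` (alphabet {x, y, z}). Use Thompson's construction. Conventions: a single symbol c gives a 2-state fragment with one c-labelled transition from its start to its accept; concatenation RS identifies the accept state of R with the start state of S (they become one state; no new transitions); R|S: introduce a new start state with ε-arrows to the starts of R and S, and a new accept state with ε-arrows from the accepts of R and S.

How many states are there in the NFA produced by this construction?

By structural recursion:
Each of the 5 symbol leaves contributes a 2-state fragment.
  y|z — 6 states
  x·z·(y|z)·x — 9 states

9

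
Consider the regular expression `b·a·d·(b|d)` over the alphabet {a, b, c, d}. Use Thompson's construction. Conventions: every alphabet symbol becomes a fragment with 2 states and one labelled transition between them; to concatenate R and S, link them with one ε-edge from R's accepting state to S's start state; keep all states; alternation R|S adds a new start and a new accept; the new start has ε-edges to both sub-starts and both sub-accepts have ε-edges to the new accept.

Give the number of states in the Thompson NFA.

12

By structural recursion:
Each of the 5 symbol leaves contributes a 2-state fragment.
  b|d : 6 states
  b·a·d·(b|d) : 12 states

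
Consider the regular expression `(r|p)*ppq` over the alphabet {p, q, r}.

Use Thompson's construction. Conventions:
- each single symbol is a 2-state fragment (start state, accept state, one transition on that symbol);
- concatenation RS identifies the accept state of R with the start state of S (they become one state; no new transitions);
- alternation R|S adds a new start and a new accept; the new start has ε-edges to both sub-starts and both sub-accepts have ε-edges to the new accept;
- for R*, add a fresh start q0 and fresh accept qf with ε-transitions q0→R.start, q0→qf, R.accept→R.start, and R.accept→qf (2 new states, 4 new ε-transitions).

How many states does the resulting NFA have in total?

11

Building bottom-up:
Each of the 5 symbol leaves contributes a 2-state fragment.
  r|p : 6 states
  (r|p)* : 8 states
  (r|p)*ppq : 11 states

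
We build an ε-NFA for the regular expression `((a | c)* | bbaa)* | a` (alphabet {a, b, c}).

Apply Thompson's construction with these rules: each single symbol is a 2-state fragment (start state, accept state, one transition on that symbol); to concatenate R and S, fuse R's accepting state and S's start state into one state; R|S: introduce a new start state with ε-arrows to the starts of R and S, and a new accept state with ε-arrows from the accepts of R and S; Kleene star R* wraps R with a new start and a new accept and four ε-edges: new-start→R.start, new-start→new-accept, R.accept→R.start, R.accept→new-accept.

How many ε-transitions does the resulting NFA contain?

By structural recursion:
Each of the 7 symbol leaves contributes 0 ε-transitions.
  a | c — 4 ε-transitions
  (a | c)* — 8 ε-transitions
  bbaa — 0 ε-transitions
  (a | c)* | bbaa — 12 ε-transitions
  ((a | c)* | bbaa)* — 16 ε-transitions
  ((a | c)* | bbaa)* | a — 20 ε-transitions

20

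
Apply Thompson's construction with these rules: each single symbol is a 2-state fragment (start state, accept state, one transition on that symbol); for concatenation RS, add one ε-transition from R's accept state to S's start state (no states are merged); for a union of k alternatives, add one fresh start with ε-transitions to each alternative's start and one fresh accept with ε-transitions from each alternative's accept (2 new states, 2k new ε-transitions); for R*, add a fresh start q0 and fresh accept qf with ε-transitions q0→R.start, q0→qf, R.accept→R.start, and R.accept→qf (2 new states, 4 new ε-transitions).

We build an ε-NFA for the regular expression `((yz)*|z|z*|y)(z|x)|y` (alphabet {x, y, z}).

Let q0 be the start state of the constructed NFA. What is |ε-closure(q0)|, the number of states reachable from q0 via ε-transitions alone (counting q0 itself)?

15

Work bottom-up. For each fragment F, track |ε-closure(F.start)| and whether F's accept lies in that closure (i.e. whether F accepts ε). A single-symbol fragment has closure size 1 and does not accept ε.
  yz : same as the first factor's closure: |closure| = 1
  (yz)* : new start has ε-edges to the inner start and to the new accept, so |closure| = 2 + 1 = 3
  z* : the star's fresh start ε-reaches both the body's start and the fresh accept: |closure| = 2 + 1 = 3
  (yz)*|z|z*|y : new start ε-reaches every alternative's start; at least one alternative accepts ε, so the union's new accept is reached too: |closure| = 1 + 3 + 1 + 3 + 1 + 1 = 10
  z|x : new start ε-reaches every alternative's start; none of them accept ε, so the new accept is not reached: |closure| = 1 + 1 + 1 = 3
  ((yz)*|z|z*|y)(z|x) : |closure| = 10 + 3 = 13 (closure spills across the concat boundary because the left factor accepts ε)
  ((yz)*|z|z*|y)(z|x)|y : new start ε-reaches every alternative's start; none of them accept ε, so the new accept is not reached: |closure| = 1 + 13 + 1 = 15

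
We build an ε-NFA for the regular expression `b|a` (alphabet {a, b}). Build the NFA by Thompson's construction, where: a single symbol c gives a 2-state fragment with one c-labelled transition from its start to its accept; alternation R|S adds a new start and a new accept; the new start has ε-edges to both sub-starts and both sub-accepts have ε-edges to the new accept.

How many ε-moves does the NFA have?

4

Per subexpression:
Each of the 2 symbol leaves contributes 0 ε-transitions.
  b|a → 4 ε-transitions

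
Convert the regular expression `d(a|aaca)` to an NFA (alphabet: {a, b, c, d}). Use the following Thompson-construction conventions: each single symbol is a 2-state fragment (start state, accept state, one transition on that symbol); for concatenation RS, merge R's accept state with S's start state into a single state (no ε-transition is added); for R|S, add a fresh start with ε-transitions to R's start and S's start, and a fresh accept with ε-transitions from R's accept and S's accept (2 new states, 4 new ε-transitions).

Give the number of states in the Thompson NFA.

10

Recursing over subexpressions:
Each of the 6 symbol leaves contributes a 2-state fragment.
  aaca : 5 states
  a|aaca : 9 states
  d(a|aaca) : 10 states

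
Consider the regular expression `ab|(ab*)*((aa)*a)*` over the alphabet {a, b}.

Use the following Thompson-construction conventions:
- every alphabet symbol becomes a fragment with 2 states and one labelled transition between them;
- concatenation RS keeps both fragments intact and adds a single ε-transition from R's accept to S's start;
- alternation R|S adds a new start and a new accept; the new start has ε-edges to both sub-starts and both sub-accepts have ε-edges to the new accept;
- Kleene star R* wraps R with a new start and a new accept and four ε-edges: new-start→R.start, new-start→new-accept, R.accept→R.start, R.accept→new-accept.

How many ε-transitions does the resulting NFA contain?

Building bottom-up:
Each of the 7 symbol leaves contributes 0 ε-transitions.
  ab = 1 ε-transition
  b* = 4 ε-transitions
  ab* = 5 ε-transitions
  (ab*)* = 9 ε-transitions
  aa = 1 ε-transition
  (aa)* = 5 ε-transitions
  (aa)*a = 6 ε-transitions
  ((aa)*a)* = 10 ε-transitions
  (ab*)*((aa)*a)* = 20 ε-transitions
  ab|(ab*)*((aa)*a)* = 25 ε-transitions

25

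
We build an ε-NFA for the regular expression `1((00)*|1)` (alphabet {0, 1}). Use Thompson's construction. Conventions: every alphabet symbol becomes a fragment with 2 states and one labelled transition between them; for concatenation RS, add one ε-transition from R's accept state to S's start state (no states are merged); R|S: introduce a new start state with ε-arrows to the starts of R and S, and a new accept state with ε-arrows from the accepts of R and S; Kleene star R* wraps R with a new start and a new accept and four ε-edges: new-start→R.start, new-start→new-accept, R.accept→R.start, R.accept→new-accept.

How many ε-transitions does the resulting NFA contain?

10

By structural recursion:
Each of the 4 symbol leaves contributes 0 ε-transitions.
  00 = 1 ε-transition
  (00)* = 5 ε-transitions
  (00)*|1 = 9 ε-transitions
  1((00)*|1) = 10 ε-transitions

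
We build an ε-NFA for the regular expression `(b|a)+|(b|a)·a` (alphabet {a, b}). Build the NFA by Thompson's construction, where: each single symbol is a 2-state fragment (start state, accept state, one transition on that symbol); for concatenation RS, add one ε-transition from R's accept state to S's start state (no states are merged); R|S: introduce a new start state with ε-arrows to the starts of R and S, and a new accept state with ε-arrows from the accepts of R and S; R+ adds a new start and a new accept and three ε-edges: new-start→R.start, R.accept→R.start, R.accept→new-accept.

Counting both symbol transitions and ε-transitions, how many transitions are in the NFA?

Building bottom-up:
Each of the 5 symbol leaves contributes 1 transition (1 symbol, 0 ε).
  b|a — 6 transitions (2 symbol, 4 ε)
  (b|a)+ — 9 transitions (2 symbol, 7 ε)
  b|a — 6 transitions (2 symbol, 4 ε)
  (b|a)·a — 8 transitions (3 symbol, 5 ε)
  (b|a)+|(b|a)·a — 21 transitions (5 symbol, 16 ε)

21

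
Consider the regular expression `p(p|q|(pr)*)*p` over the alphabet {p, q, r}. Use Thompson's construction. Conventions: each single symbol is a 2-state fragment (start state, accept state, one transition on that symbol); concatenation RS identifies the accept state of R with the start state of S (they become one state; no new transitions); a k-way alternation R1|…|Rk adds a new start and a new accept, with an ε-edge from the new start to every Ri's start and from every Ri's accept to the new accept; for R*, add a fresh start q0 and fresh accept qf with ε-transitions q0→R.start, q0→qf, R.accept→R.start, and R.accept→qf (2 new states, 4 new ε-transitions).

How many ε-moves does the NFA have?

14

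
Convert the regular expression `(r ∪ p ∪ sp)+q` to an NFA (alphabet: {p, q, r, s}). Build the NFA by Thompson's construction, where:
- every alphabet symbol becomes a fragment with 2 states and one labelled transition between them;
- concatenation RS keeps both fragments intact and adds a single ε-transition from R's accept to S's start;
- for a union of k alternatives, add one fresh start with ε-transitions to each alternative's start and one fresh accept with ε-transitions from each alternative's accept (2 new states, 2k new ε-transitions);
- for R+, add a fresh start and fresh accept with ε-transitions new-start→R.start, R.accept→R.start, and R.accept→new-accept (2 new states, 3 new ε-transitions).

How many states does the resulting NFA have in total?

14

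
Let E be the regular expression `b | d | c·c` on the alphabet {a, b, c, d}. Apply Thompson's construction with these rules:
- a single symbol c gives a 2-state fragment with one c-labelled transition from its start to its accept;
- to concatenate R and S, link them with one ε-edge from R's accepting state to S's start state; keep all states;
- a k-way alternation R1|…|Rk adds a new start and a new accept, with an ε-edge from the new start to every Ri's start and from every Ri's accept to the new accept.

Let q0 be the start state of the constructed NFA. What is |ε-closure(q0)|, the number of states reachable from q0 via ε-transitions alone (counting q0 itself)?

4

Compute the ε-closure size of each fragment's start state recursively; a symbol fragment's start has no outgoing ε-edge, so its closure is just itself (size 1).
  c·c → same as the first factor's closure: |closure| = 1
  b | d | c·c → |closure| = 1 + 1 + 1 + 1 = 4 (the new accept is not ε-reachable since no branch accepts ε)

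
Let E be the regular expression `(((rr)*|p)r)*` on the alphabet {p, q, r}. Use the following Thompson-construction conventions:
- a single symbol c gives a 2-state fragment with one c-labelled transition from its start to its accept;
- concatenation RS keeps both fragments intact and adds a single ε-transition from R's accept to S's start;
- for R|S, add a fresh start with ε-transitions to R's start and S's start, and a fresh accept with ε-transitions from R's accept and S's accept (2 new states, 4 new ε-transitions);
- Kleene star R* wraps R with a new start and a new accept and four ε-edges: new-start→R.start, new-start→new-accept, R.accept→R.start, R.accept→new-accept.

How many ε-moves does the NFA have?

14

Per subexpression:
Each of the 4 symbol leaves contributes 0 ε-transitions.
  rr — 1 ε-transition
  (rr)* — 5 ε-transitions
  (rr)*|p — 9 ε-transitions
  ((rr)*|p)r — 10 ε-transitions
  (((rr)*|p)r)* — 14 ε-transitions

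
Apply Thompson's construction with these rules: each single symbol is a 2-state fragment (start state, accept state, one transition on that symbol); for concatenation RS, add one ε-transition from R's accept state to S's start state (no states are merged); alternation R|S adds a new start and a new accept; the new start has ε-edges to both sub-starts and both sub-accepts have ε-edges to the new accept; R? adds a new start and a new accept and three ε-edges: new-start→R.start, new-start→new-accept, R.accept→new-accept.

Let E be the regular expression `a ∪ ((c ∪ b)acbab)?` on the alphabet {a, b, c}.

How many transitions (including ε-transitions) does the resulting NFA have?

24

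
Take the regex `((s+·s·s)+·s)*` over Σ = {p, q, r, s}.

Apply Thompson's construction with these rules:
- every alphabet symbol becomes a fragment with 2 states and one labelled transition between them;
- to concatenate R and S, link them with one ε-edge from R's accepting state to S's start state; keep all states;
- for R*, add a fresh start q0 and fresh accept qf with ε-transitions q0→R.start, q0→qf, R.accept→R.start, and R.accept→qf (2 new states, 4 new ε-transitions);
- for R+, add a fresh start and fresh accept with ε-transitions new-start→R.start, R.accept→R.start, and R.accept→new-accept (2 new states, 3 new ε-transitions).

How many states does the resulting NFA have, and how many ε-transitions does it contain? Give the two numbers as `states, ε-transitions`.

14, 13

Building bottom-up:
Each of the 4 symbol leaves contributes 2 states and 0 ε-transitions.
  s+ — 4 states, 3 ε-transitions
  s+·s·s — 8 states, 5 ε-transitions
  (s+·s·s)+ — 10 states, 8 ε-transitions
  (s+·s·s)+·s — 12 states, 9 ε-transitions
  ((s+·s·s)+·s)* — 14 states, 13 ε-transitions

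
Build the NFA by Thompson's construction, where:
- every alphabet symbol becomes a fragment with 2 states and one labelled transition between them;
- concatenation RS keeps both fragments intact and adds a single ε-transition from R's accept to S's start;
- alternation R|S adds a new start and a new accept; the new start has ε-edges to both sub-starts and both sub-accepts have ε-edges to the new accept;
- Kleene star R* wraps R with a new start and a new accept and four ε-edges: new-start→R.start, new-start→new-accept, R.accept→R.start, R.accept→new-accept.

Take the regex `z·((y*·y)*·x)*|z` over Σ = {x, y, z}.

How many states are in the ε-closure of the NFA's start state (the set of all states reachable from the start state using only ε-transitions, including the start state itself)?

3

Work bottom-up. For each fragment F, track |ε-closure(F.start)| and whether F's accept lies in that closure (i.e. whether F accepts ε). A single-symbol fragment has closure size 1 and does not accept ε.
  y* : |closure| = 1 (new start) + 1 (body) + 1 (new accept) = 3
  y*·y : |closure| = 3 + 1 = 4 (closure spills across the concat boundary because the left factor accepts ε)
  (y*·y)* : new start has ε-edges to the inner start and to the new accept, so |closure| = 2 + 4 = 6
  (y*·y)*·x : the left operand accepts ε, so the closure extends into the next operand (via the concat ε-link); |closure| = 6 + 1 = 7
  ((y*·y)*·x)* : |closure| = 1 (new start) + 7 (body) + 1 (new accept) = 9
  z·((y*·y)*·x)* : same as the first factor's closure: |closure| = 1
  z·((y*·y)*·x)*|z : |closure| = 1 + 1 + 1 = 3 (the new accept is not ε-reachable since no branch accepts ε)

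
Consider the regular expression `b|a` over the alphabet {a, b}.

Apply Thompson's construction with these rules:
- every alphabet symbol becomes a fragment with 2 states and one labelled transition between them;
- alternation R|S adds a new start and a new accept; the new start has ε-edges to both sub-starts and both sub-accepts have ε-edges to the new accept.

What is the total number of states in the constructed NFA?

Per subexpression:
Each of the 2 symbol leaves contributes a 2-state fragment.
  b|a → 6 states

6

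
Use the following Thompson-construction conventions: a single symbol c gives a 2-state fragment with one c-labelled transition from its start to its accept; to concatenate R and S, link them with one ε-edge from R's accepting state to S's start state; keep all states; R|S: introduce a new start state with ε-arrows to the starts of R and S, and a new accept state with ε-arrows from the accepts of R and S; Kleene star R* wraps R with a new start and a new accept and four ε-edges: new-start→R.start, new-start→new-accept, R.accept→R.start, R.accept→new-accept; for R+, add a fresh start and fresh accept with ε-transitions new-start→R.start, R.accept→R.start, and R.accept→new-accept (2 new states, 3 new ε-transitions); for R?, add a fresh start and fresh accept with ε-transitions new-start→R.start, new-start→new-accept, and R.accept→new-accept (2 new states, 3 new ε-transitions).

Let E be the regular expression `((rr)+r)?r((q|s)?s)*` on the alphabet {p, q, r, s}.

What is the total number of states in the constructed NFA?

Building bottom-up:
Each of the 7 symbol leaves contributes a 2-state fragment.
  rr — 4 states
  (rr)+ — 6 states
  (rr)+r — 8 states
  ((rr)+r)? — 10 states
  q|s — 6 states
  (q|s)? — 8 states
  (q|s)?s — 10 states
  ((q|s)?s)* — 12 states
  ((rr)+r)?r((q|s)?s)* — 24 states

24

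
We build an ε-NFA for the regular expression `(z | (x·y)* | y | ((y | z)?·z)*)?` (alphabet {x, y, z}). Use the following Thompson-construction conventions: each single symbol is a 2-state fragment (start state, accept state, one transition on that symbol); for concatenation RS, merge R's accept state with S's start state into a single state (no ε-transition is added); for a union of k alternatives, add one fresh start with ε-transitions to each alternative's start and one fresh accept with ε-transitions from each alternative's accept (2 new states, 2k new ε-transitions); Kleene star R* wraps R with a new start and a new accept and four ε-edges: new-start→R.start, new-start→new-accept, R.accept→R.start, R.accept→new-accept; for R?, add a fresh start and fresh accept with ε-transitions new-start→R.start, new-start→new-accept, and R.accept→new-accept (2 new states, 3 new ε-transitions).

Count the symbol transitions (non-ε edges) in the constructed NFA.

7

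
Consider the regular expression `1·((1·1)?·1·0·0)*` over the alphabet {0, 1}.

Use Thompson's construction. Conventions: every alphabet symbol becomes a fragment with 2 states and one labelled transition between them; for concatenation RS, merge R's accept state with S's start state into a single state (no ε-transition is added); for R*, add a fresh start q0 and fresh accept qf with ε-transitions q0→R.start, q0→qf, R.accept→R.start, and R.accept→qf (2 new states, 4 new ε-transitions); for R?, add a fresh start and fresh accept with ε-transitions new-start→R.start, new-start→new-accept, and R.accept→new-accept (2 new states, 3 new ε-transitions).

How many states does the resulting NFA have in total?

11

By structural recursion:
Each of the 6 symbol leaves contributes a 2-state fragment.
  1·1 : 3 states
  (1·1)? : 5 states
  (1·1)?·1·0·0 : 8 states
  ((1·1)?·1·0·0)* : 10 states
  1·((1·1)?·1·0·0)* : 11 states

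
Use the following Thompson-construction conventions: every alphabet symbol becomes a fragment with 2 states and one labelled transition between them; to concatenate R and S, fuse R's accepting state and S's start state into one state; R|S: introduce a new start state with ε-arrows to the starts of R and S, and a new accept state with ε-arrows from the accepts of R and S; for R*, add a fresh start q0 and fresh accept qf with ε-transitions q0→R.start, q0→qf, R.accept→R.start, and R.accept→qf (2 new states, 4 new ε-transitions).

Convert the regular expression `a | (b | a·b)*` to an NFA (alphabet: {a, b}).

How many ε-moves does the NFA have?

12

Bottom-up over the parse tree:
Each of the 4 symbol leaves contributes 0 ε-transitions.
  a·b — 0 ε-transitions
  b | a·b — 4 ε-transitions
  (b | a·b)* — 8 ε-transitions
  a | (b | a·b)* — 12 ε-transitions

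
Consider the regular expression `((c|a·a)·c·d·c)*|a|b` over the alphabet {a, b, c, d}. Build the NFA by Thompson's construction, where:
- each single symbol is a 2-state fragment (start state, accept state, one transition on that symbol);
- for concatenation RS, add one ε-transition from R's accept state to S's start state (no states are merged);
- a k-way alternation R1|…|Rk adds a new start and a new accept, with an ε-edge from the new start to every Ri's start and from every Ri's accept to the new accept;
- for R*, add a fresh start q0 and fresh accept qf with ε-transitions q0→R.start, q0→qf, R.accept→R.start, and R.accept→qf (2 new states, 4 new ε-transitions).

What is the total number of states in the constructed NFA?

22

Bottom-up over the parse tree:
Each of the 8 symbol leaves contributes a 2-state fragment.
  a·a : 4 states
  c|a·a : 8 states
  (c|a·a)·c·d·c : 14 states
  ((c|a·a)·c·d·c)* : 16 states
  ((c|a·a)·c·d·c)*|a|b : 22 states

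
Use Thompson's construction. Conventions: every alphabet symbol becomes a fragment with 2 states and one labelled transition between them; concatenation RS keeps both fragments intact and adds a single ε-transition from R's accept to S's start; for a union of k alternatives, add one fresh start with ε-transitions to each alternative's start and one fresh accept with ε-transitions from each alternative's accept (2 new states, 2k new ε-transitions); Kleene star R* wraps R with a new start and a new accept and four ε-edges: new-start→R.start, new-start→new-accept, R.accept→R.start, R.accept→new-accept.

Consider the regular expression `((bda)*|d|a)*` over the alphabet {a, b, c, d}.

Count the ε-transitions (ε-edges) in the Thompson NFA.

Per subexpression:
Each of the 5 symbol leaves contributes 0 ε-transitions.
  bda = 2 ε-transitions
  (bda)* = 6 ε-transitions
  (bda)*|d|a = 12 ε-transitions
  ((bda)*|d|a)* = 16 ε-transitions

16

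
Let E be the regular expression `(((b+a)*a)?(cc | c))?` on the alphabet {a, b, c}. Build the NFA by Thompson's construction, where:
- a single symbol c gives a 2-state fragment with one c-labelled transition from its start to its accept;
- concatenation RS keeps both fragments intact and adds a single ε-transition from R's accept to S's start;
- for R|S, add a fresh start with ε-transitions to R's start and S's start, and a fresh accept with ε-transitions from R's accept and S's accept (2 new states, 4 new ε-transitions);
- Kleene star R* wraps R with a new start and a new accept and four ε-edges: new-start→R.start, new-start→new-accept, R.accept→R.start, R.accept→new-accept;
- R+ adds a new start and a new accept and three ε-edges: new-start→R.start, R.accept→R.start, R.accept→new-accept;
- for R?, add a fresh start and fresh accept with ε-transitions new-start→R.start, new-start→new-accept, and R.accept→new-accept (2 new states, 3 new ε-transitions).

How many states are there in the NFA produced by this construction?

22

Bottom-up over the parse tree:
Each of the 6 symbol leaves contributes a 2-state fragment.
  b+ = 4 states
  b+a = 6 states
  (b+a)* = 8 states
  (b+a)*a = 10 states
  ((b+a)*a)? = 12 states
  cc = 4 states
  cc | c = 8 states
  ((b+a)*a)?(cc | c) = 20 states
  (((b+a)*a)?(cc | c))? = 22 states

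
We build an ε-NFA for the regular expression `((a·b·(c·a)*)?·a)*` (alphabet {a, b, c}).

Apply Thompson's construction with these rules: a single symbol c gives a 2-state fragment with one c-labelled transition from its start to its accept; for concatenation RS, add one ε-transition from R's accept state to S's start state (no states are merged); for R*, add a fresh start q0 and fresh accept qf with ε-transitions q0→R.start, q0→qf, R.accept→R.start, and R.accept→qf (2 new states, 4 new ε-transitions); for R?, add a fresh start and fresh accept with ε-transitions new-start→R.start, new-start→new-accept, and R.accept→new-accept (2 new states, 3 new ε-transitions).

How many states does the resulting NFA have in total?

Building bottom-up:
Each of the 5 symbol leaves contributes a 2-state fragment.
  c·a = 4 states
  (c·a)* = 6 states
  a·b·(c·a)* = 10 states
  (a·b·(c·a)*)? = 12 states
  (a·b·(c·a)*)?·a = 14 states
  ((a·b·(c·a)*)?·a)* = 16 states

16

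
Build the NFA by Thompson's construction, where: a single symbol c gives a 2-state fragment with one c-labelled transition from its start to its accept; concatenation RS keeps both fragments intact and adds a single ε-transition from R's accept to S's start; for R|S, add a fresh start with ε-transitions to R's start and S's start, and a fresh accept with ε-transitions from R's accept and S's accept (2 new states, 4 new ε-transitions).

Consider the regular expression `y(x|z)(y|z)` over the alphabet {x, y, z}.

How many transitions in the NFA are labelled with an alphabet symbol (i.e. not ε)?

5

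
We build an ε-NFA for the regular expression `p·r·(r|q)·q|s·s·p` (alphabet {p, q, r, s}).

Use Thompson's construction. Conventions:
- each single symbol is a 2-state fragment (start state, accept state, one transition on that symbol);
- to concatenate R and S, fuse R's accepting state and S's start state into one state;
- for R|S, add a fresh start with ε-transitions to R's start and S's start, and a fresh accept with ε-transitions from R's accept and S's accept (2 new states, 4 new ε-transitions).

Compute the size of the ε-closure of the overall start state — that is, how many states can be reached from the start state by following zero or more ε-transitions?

Work bottom-up. For each fragment F, track |ε-closure(F.start)| and whether F's accept lies in that closure (i.e. whether F accepts ε). A single-symbol fragment has closure size 1 and does not accept ε.
  r|q → |ε-closure| = 1 + 1 + 1 = 3 (the new accept is not ε-reachable since no branch accepts ε)
  p·r·(r|q)·q → |ε-closure| equals the left operand's closure size = 1 (its accept is not ε-reachable, so the closure stops there)
  s·s·p → |ε-closure| equals the left operand's closure size = 1 (its accept is not ε-reachable, so the closure stops there)
  p·r·(r|q)·q|s·s·p → new start ε-reaches every alternative's start; none of them accept ε, so the new accept is not reached: |ε-closure| = 1 + 1 + 1 = 3

3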